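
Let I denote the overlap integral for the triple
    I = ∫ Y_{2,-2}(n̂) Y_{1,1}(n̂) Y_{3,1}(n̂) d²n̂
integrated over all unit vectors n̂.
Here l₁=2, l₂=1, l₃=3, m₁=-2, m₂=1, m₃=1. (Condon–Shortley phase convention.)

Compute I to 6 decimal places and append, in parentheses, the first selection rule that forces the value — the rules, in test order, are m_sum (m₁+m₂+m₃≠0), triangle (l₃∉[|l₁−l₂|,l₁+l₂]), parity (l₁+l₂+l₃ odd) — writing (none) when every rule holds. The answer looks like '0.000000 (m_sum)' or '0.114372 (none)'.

Rules hold: Σm=0, L=6 even, 1≤3≤3.
N = 5·3·7 = 105
Δ = 0!·4!·2!/7! = 1/105
Racah Σ t=0..0: t=0:+1/4 = 1/4
⇒ 3j(2 1 3; 0 0 0)² = 3/35, sgn -1
Racah Σ t=0..0: t=0:+1/48 = 1/48
⇒ 3j(2 1 3; -2 1 1)² = 1/105, sgn +1
4πI² = N·(3j₀)²·(3jₘ)² = 3/35
I = -1·√(0.0857143/4π) = -0.08258890
No selection rule forces the value: the integral is nonzero (none).

-0.082589 (none)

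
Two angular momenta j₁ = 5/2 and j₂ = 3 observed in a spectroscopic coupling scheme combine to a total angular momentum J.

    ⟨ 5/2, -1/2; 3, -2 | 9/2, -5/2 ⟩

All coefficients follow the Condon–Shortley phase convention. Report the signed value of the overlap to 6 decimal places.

+0.497468  (= +√(49/198))

√[10·1!4!5!/11! · 2!3!1!5!2!7!] = √(115200/11)
  +(−1)^0/∏(0,1,3,1,1,4)! = 1/144  (running 1/144)
  +(−1)^1/∏(1,0,2,0,2,5)! = -1/480  (running 7/1440)
⟨..|..⟩ = √(115200/11)·(7/1440) = +0.497468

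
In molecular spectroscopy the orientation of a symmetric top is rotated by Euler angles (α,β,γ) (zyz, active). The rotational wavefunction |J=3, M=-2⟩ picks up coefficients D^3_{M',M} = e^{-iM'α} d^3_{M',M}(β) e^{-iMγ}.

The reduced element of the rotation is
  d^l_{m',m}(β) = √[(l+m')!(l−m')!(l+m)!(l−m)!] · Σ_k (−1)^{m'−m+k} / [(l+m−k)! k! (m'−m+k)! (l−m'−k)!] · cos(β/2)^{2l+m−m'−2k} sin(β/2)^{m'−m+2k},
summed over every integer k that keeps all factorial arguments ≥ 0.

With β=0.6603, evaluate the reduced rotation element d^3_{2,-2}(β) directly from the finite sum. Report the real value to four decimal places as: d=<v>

d=0.0483

d^3_{2,-2}(β=0.6603) via the finite sum:
c=cos(0.660300/2)=0.945994, s=sin(0.660300/2)=0.324185; N=√[120·1·1·120]=120.000000
The bounds max(0,m−m')=0 and min(l+m,l−m')=1 give 2 terms
  k=0: (−1)^4·120.0000/(24)·0.9460^2·0.3242^4 = +0.049422
  k=1: (−1)^5·120.0000/(120)·0.9460^0·0.3242^6 = -0.001161
d^3_{2,-2}(0.6603) = +0.049422 -0.001161 = +0.048261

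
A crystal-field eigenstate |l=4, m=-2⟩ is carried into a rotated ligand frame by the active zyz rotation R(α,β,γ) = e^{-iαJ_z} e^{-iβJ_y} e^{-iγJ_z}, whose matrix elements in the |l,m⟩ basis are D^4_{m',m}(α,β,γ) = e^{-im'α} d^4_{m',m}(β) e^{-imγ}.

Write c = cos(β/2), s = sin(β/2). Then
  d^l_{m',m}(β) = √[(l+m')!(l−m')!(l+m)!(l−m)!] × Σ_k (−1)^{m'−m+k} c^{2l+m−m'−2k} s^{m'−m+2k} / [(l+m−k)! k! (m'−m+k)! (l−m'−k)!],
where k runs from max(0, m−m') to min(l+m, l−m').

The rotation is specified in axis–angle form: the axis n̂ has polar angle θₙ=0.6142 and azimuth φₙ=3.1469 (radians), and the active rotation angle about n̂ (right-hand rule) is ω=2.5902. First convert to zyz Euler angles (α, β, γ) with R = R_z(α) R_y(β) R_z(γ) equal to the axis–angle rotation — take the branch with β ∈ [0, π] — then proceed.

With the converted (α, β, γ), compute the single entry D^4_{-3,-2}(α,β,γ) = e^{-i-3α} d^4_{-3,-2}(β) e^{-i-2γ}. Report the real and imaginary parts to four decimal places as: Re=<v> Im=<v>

Re=-0.0172 Im=-0.1897

Axis–angle → zyz. n̂ = (sinθₙcosφₙ, sinθₙsinφₙ, cosθₙ) = (-0.576297, -0.003059, +0.817235), ω = 2.5902.
R = I cosω + sinω [n̂]ₓ + (1−cosω) n̂n̂ᵀ gives
  R = [-0.236781, -0.424864, -0.873742; +0.431392, -0.851778, +0.297278; -0.870537, -0.306536, +0.384968]
β = atan2(√(R₁₃²+R₂₃²), R₃₃) = 1.175623; α = atan2(R₂₃, R₁₃) mod 2π = 2.813643; γ = atan2(R₃₂, −R₃₁) mod 2π = 5.944621
Split into d^4_{-3,-2}(β=1.1756) × two z-phases.
With c≡cos(β/2)=0.832156 and s≡sin(β/2)=0.554541, N=[1·5040·2·720]^{1/2}=2693.993318
Admissible k: 1..2 (factorial args all ≥0)
  k=1: (−1)^0·2693.9933/(720)·0.8322^7·0.5545^1 = +0.573366
  k=2: (−1)^1·2693.9933/(240)·0.8322^5·0.5545^3 = -0.763856
d^4_{-3,-2}(1.1756) = +0.573366 -0.763856 = -0.190489
Phases: e^{-i·(-3)·2.8136}=-0.553822+0.832635i, e^{-i·(-2)·5.9446}=+0.779375-0.626558i ⇒ D=-0.017155-0.189715i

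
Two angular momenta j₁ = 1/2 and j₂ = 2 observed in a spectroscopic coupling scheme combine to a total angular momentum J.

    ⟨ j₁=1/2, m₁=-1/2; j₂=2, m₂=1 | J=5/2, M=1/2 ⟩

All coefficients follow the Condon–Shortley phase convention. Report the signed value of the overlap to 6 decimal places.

+0.632456  (= +√(2/5))

√[6·0!1!4!/6! · 0!1!3!1!3!2!] = √(72/5)
  +(−1)^0/∏(0,0,1,3,0,1)! = 1/6  (running 1/6)
⟨..|..⟩ = √(72/5)·(1/6) = +0.632456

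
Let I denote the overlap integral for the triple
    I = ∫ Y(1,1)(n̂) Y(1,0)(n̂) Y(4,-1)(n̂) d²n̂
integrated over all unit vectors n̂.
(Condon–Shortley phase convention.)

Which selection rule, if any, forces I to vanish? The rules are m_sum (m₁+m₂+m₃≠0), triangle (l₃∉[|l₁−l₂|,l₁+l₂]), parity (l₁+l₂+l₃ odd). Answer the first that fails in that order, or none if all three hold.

triangle

Σmᵢ = 0  ✓
l₃∈[|l₁−l₂|,l₁+l₂]=[0,2] required, l₃=4 fails  ✗
Σlᵢ = 6 ⇒ even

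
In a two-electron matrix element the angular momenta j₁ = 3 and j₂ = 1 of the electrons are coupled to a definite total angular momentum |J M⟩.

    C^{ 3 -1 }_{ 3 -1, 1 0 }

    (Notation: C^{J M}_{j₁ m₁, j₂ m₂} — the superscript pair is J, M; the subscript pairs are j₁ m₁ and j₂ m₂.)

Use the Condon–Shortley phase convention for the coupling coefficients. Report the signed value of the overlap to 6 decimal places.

−√(1/12) = -0.288675

√[7·1!5!1!/8! · 2!4!1!1!2!4!] = √(48)
  +(−1)^0/∏(0,1,4,1,1,0)! = 1/24  (running 1/24)
  +(−1)^1/∏(1,0,3,0,2,1)! = -1/12  (running -1/24)
⟨..|..⟩ = √(48)·(-1/24) = -0.288675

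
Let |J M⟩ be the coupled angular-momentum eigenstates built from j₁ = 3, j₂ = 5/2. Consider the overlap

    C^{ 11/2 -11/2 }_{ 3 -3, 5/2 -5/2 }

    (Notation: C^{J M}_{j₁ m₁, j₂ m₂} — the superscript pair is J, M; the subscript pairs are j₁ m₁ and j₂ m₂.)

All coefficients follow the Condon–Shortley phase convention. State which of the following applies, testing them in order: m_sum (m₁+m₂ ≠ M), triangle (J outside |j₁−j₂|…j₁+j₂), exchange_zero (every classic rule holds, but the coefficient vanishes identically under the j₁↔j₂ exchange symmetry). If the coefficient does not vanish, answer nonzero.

nonzero

m-sum: m₁+m₂ = -3+(-5/2) = -11/2, M = -11/2  ✓
triangle: |j₁−j₂| = 1/2 ≤ J = 11/2 ≤ j₁+j₂ = 11/2  ✓
exchange: j₁≠j₂ or m₁≠m₂ — the exchange symmetry imposes no constraint here
value check: CG = +1 = +1.000000 ≠ 0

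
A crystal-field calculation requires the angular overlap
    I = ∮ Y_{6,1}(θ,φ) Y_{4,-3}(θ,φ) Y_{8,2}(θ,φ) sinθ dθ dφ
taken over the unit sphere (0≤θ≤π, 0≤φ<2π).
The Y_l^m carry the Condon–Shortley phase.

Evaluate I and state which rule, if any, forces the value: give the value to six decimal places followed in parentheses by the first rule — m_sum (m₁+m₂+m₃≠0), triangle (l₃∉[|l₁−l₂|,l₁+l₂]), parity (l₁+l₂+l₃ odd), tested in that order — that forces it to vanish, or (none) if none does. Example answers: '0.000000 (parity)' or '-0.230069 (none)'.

m-sum 0 ✓  L=18 even ✓  2≤8≤10 ✓
Π(2lᵢ+1) = 13×9×17 = 1989
triangle coeff Δ(6,4,8) = 1/23279256
Σ_t [0,2]: t=0:+1/1658880 t=1:−1/518400 t=2:+1/1658880 = -1/1382400
(3j)²=504/46189 [(6 4 8; 0 0 0)], sign=-1
Σ_t [0,1]: t=0:+1/3456000 t=1:−1/12441600 = 13/62208000
(3j)²=637/42636 [(6 4 8; 1 -3 2)], sign=+1
⇒ 4πI² = 240786/742577
I = (-1)√(240786/742577/(4π)) = -0.16063491
No selection rule forces the value: the integral is nonzero (none).

-0.160635 (none)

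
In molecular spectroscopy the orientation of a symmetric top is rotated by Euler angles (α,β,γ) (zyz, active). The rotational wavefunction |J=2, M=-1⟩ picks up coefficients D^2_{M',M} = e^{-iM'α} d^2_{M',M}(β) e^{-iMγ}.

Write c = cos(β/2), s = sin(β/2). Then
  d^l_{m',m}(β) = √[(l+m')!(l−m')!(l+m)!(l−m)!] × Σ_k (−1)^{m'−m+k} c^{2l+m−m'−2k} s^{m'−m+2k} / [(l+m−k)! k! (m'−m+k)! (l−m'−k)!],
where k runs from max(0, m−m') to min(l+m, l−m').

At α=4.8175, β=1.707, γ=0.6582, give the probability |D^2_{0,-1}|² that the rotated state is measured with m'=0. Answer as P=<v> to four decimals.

First d^2_{0,-1}(β=1.7070), then the phase factors e^{-i(0)α} and e^{-i(-1)γ}:
Half-angle: c=0.657350, s=0.753586. N=√(2·2·1·6)=4.898979
The bounds max(0,m−m')=0 and min(l+m,l−m')=1 give 2 terms
  k=0: (−1)^1·4.8990/(2)·0.6573^3·0.7536^1 = -0.524321
  k=1: (−1)^2·4.8990/(2)·0.6573^1·0.7536^3 = +0.689081
d^2_{0,-1}(1.7070) = -0.524321 +0.689081 = +0.164759
|D^2_{0,-1}|² = |d^2_{0,-1}(β)|² = (+0.164759)² = 0.027146 (the z-rotation phases have unit modulus)

P=0.0271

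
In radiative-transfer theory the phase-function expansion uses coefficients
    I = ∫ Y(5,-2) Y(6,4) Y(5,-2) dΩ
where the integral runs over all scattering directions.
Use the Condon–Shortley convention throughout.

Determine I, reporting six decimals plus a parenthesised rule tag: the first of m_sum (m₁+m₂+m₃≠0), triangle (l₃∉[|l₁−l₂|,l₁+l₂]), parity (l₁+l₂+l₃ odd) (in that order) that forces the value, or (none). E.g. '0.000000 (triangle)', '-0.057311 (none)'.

0.137762 (none)

Checks pass: Σm=0; 16 even; l₃=5∈[1,11].
(2·5+1)(2·6+1)(2·5+1) = 1573
Δ: 6! 4! 6! / 17! → 1/28588560
sum: t=1:−1/345600 t=2:+1/13824 t=3:−1/5184 t=4:+1/13824 t=5:−1/345600 = -7/129600
3j²(5 6 5; 0 0 0) = Δ·Π!·Σ² = 80/7293  (sign +1)
sum: t=4:+1/207360 t=5:−1/57600 t=6:+1/207360 = -1/129600
3j²(5 6 5; -2 4 -2) = Δ·Π!·Σ² = 168/12155  (sign +1)
combine: 4πI² = 1573·80/7293·168/12155 = 896/3757
take √, sign +1: I = 0.13776169
No selection rule forces the value: the integral is nonzero (none).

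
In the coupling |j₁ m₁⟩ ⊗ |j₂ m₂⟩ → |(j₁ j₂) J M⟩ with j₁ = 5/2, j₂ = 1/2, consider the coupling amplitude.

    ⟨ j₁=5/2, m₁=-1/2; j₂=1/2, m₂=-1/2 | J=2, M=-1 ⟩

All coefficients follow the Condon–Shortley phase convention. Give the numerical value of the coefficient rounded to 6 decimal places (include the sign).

triangle: 1!×4!×0!/6! = 24/720
(j±m)!: 2!×3!×0!×1!×1!×3! = 72
prefactor² = (2J+1)×Δ×N² = 12
  k=0: +1/(0!×1!×3!×0!×1!×0!) = 1/6
Σ = 1/6  ⇒  CG² = 12×(1/6)² = 1/3
CG = +√(1/3) = +0.577350

+√(1/3) = +0.577350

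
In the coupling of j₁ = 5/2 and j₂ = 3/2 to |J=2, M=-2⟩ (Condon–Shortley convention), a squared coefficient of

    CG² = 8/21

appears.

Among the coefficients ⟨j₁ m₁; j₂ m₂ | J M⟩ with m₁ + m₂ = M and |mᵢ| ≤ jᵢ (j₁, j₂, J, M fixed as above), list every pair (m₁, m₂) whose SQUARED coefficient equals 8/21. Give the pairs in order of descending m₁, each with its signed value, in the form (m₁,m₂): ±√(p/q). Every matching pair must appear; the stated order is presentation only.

Admissible pairs with m₁+m₂ = M = -2: (-5/2,1/2), (-3/2,-1/2), (-1/2,-3/2)
  (m₁,m₂)=(-1/2,-3/2): CG² = 1/7, CG = +√(1/7)
  (m₁,m₂)=(-3/2,-1/2): CG² = 8/21, CG = −√(8/21)   ← matches the target
  (m₁,m₂)=(-5/2,1/2): CG² = 10/21, CG = +√(10/21)
Pairs with CG² = 8/21: (-3/2,-1/2): −√(8/21)

(-3/2,-1/2): −√(8/21)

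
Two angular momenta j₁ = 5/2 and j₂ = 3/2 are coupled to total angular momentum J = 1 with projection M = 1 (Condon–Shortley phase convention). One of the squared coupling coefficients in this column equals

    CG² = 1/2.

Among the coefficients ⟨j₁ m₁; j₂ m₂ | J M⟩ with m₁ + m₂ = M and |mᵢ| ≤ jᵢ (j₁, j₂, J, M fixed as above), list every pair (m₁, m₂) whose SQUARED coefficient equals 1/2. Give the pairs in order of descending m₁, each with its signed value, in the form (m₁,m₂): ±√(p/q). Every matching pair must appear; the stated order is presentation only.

Admissible pairs with m₁+m₂ = M = 1: (-1/2,3/2), (1/2,1/2), (3/2,-1/2), (5/2,-3/2)
  (m₁,m₂)=(5/2,-3/2): CG² = 1/2, CG = +√(1/2)   ← matches the target
  (m₁,m₂)=(3/2,-1/2): CG² = 3/10, CG = −√(3/10)
  (m₁,m₂)=(1/2,1/2): CG² = 3/20, CG = +√(3/20)
  (m₁,m₂)=(-1/2,3/2): CG² = 1/20, CG = −√(1/20)
Pairs with CG² = 1/2: (5/2,-3/2): +√(1/2)

(5/2,-3/2): +√(1/2)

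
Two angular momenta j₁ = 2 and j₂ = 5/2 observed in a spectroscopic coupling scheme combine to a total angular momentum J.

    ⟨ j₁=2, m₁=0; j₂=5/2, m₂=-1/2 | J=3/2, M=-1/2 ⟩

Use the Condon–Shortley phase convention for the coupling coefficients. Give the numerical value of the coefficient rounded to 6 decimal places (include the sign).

−√(2/35) = -0.239046

√[4·3!1!2!/7! · 2!2!2!3!1!2!] = √(32/35)
  +(−1)^1/∏(1,2,1,1,0,1)! = -1/2  (running -1/2)
  +(−1)^2/∏(2,1,0,0,1,2)! = 1/4  (running -1/4)
⟨..|..⟩ = √(32/35)·(-1/4) = -0.239046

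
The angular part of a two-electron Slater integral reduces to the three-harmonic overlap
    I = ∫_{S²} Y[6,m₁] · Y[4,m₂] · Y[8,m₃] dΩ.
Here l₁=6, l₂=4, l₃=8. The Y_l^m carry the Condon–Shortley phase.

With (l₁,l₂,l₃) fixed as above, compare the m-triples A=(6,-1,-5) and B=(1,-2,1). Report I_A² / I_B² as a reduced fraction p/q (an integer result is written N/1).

l's match ⇒ only the (l;m) 3-j factors differ between A and B.
A: triangle coeff Δ(6,4,8) = 1/23279256; Σ_t [0,0]: t=0:+1/261273600 = 1/261273600; (3j)²=55/6783 [(6 4 8; 6 -1 -5)], sign=-1
B: triangle coeff Δ(6,4,8) = 1/23279256; Σ_t [0,2]: t=0:+1/1382400 t=1:−1/2073600 t=2:+1/43545600 = 23/87091200; (3j)²=2645/554268 [(6 4 8; 1 -2 1)], sign=-1
I_A²/I_B² = (55/6783)/(2645/554268) = 6292/3703

6292/3703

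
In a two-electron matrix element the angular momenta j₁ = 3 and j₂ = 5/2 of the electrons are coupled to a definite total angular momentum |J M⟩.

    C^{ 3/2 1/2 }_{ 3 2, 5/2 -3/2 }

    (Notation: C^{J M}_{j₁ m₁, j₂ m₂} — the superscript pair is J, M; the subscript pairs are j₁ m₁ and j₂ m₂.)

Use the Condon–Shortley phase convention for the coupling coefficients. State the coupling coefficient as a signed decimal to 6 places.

j₁+j₂−J=4  J+j₁−j₂=2  J−j₁+j₂=1  j₁+j₂+J+1=8
(j₁±m₁, j₂±m₂, J±M) = (5,1,1,4,2,1)
P² = 192/7
sum k=0..1:
  [0] +1/24 = 1/24
  [1] −1/12 = -1/12
S = -1/24
C² = P²·S² = 1/21 ; C = -0.218218

-0.218218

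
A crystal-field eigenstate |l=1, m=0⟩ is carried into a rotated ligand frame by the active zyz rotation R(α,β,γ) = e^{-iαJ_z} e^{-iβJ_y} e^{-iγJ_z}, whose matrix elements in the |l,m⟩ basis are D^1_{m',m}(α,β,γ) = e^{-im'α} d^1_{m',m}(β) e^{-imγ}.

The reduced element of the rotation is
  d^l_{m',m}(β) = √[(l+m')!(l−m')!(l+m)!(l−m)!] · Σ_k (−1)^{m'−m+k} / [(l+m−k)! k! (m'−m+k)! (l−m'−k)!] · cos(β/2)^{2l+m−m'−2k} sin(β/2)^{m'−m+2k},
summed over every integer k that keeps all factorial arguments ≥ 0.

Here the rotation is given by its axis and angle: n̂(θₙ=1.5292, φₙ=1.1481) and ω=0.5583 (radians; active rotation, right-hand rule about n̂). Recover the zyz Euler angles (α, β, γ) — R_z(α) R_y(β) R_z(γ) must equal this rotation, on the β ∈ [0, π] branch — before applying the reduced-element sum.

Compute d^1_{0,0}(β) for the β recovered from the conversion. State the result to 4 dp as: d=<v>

d=0.8484

Axis–angle → zyz. n̂ = (sinθₙcosφₙ, sinθₙsinφₙ, cosθₙ) = (+0.409866, +0.911197, +0.041584), ω = 0.5583.
R = I cosω + sinω [n̂]ₓ + (1−cosω) n̂n̂ᵀ gives
  R = [+0.873665, +0.034680, +0.485290; +0.078738, +0.974229, -0.211371; -0.480114, +0.222878, +0.848419]
β = atan2(√(R₁₃²+R₂₃²), R₃₃) = 0.557804; α = atan2(R₂₃, R₁₃) mod 2π = 5.872408; γ = atan2(R₃₂, −R₃₁) mod 2π = 0.434615
d^1_{0,0}(β=0.5578) via the finite sum:
c=cos(0.557804/2)=0.961358, s=sin(0.557804/2)=0.275300; N=√[1·1·1·1]=1.000000
k: max(0,(0)−(0))=0 … min(1+(0),1−(0))=1
  k=0: (−1)^0·1.0000/(1)·0.9614^2·0.2753^0 = +0.924210
  k=1: (−1)^1·1.0000/(1)·0.9614^0·0.2753^2 = -0.075790
d^1_{0,0}(0.5578) = +0.924210 -0.075790 = +0.848419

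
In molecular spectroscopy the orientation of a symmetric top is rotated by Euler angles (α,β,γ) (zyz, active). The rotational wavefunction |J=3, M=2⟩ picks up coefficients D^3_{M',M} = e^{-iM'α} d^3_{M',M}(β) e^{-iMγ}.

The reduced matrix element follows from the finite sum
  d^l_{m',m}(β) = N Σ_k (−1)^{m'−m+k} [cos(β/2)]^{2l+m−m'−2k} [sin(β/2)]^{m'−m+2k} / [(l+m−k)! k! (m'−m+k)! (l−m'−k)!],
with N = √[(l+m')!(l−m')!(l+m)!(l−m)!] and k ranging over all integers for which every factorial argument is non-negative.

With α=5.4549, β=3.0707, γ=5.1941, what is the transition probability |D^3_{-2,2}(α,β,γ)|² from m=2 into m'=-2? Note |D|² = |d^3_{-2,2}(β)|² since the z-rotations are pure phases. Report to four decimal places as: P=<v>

P=0.9800

D^3_{-2,2}(5.4549,3.0707,5.1941) = e^{-i·-2·5.4549}·d^3_{-2,2}(3.0707)·e^{-i·2·5.1941}. Compute d first:
Half-angle: c=0.035439, s=0.999372. N=√(1·120·120·1)=120.000000
k: max(0,(2)−(-2))=4 … min(3+(2),3−(-2))=5
  k=4: (−1)^0·120.0000/(24)·0.0354^2·0.9994^4 = +0.006264
  k=5: (−1)^1·120.0000/(120)·0.0354^0·0.9994^6 = -0.996237
d^3_{-2,2}(3.0707) = +0.006264 -0.996237 = -0.989973
|D^3_{-2,2}|² = |d^3_{-2,2}(β)|² = (-0.989973)² = 0.980047 (the z-rotation phases have unit modulus)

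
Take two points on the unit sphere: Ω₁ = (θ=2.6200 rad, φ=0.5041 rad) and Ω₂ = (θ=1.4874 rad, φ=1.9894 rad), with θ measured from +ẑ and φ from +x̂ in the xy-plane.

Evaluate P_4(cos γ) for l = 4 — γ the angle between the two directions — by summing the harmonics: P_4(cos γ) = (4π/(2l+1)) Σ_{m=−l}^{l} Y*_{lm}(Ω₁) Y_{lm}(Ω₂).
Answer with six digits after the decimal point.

Expand P_4 via completeness: Σ_{m} conj(Y_{4,m}) at Ω₁ times Y_{4,m} at Ω₂ —
  term(m=-4) = 0.01121 + 0.00399j   from Y*(Ω₁)=-0.01176 + 0.02461j, Y(Ω₂)=-0.04514 - 0.43407j
  term(m=-3) = 0.00351 - 0.01340j   from Y*(Ω₁)=-0.00785 - 0.13401j, Y(Ω₂)=0.09810 + 0.03197j
  term(m=-2) = 0.11025 + 0.01904j   from Y*(Ω₁)=0.18880 + 0.29942j, Y(Ω₂)=0.21162 - 0.23477j
  term(m=-1) = 0.00458 - 0.05339j   from Y*(Ω₁)=-0.40482 - 0.22331j, Y(Ω₂)=0.04711 + 0.10590j
  term(m=+0) = 0.00709 + 0.00000j   from Y*(Ω₁)=0.02398 + 0.00000j, Y(Ω₂)=0.29551 + 0.00000j
  term(m=+1) = 0.00458 + 0.05339j   from Y*(Ω₁)=0.40482 - 0.22331j, Y(Ω₂)=-0.04711 + 0.10590j
  term(m=+2) = 0.11025 - 0.01904j   from Y*(Ω₁)=0.18880 - 0.29942j, Y(Ω₂)=0.21162 + 0.23477j
  term(m=+3) = 0.00351 + 0.01340j   from Y*(Ω₁)=0.00785 - 0.13401j, Y(Ω₂)=-0.09810 + 0.03197j
  term(m=+4) = 0.01121 - 0.00399j   from Y*(Ω₁)=-0.01176 - 0.02461j, Y(Ω₂)=-0.04514 + 0.43407j
Accumulated sum 0.26619 - 0.00000j; after 4π/(2l+1) scaling, 0.37167 - 0.00000j ⇒ P_4 = 0.371668

0.371668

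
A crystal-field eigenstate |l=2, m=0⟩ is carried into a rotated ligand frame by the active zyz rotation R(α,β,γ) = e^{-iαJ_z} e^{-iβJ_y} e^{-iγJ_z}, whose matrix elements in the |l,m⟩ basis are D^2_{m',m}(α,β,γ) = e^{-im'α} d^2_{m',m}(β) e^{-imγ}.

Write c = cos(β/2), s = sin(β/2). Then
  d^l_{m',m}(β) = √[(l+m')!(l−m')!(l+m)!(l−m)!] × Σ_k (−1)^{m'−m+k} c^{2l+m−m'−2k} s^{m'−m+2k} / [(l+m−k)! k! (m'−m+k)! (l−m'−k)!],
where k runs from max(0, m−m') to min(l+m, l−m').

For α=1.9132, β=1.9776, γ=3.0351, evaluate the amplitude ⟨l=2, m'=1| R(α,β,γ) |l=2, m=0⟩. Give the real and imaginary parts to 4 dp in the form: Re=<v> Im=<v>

Re=-0.1494 Im=-0.4192

First d^2_{1,0}(β=1.9776), then the phase factors e^{-i(1)α} and e^{-i(0)γ}:
Half-angle: c=0.549693, s=0.835367. N=√(6·1·2·2)=4.898979
Admissible k: 0..1 (factorial args all ≥0)
  k=0: (−1)^1·4.8990/(2)·0.5497^3·0.8354^1 = -0.339870
  k=1: (−1)^2·4.8990/(2)·0.5497^1·0.8354^3 = +0.784924
d^2_{1,0}(1.9776) = -0.339870 +0.784924 = +0.445054
Attach z-rotation phases: D = e^{-i(1)(1.9132)}·(+0.445054)·e^{-i(0)(3.0351)} = -0.149428-0.419219i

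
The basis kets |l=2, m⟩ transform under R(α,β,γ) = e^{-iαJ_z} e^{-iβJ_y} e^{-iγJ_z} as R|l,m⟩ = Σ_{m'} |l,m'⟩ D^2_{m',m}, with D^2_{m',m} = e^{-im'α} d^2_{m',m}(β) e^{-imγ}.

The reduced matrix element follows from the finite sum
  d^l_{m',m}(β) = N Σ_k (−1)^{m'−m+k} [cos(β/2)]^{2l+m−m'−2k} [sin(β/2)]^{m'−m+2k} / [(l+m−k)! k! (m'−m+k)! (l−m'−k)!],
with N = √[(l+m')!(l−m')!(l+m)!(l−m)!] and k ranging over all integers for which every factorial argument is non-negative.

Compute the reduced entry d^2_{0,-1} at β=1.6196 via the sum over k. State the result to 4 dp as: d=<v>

d^2_{0,-1}(β=1.6196) via the finite sum:
With c≡cos(β/2)=0.689643 and s≡sin(β/2)=0.724149, N=[2·2·1·6]^{1/2}=4.898979
Admissible k: 0..1 (factorial args all ≥0)
  k=0: (−1)^1·4.8990/(2)·0.6896^3·0.7241^1 = -0.581805
  k=1: (−1)^2·4.8990/(2)·0.6896^1·0.7241^3 = +0.641482
d^2_{0,-1}(1.6196) = -0.581805 +0.641482 = +0.059677

d=0.0597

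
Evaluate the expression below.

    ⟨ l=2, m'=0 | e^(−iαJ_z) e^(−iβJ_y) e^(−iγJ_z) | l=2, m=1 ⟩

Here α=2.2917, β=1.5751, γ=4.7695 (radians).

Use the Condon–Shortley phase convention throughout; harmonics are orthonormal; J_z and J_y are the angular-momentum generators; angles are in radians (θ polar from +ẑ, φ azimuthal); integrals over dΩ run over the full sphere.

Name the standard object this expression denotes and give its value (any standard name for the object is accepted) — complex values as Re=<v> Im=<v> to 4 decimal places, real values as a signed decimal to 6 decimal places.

Wigner D-matrix element, Re=-0.0003 Im=-0.0053

This is a Wigner D-matrix element — the rotation-matrix element ⟨l m'| R(α,β,γ) |l m⟩ in the angular-momentum basis.
D^2_{0,1}(2.2917,1.5751,4.7695) = e^{-i·0·2.2917}·d^2_{0,1}(1.5751)·e^{-i·1·4.7695}. Compute d first:
With c≡cos(β/2)=0.705584 and s≡sin(β/2)=0.708627, N=[2·2·6·1]^{1/2}=4.898979
Admissible k: 1..2 (factorial args all ≥0)
  k=1: (−1)^0·4.8990/(2)·0.7056^3·0.7086^1 = +0.609731
  k=2: (−1)^1·4.8990/(2)·0.7056^1·0.7086^3 = -0.615002
d^2_{0,1}(1.5751) = +0.609731 -0.615002 = -0.005271
Phases: e^{-i·(0)·2.2917}=+1.000000+0.000000i, e^{-i·(1)·4.7695}=+0.057080+0.998370i ⇒ D=-0.000301-0.005262i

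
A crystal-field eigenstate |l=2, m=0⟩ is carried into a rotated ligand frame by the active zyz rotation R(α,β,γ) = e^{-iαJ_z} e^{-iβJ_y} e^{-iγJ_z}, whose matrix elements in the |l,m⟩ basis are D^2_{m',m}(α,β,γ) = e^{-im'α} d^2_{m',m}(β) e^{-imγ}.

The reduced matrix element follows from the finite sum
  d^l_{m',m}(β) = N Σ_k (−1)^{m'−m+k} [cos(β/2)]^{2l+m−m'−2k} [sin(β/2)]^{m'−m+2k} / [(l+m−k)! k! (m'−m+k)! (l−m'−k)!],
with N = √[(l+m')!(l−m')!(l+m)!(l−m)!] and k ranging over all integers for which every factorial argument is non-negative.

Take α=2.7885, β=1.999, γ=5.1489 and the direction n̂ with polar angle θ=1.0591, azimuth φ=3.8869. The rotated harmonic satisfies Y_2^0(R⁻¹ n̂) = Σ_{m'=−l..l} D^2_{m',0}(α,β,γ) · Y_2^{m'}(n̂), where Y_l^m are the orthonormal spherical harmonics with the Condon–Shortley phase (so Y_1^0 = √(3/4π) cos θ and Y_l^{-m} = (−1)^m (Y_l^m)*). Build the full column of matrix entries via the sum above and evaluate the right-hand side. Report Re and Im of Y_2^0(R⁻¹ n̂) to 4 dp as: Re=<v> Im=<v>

Need the full column D^2_{m',0} for m'=−2..2 at α=2.7885, β=1.9990, γ=5.1489.
cos(β/2)=0.540723, sin(β/2)=0.841201
d^2_{-2,0}: single k=2 term ⇒ +0.506786;  D = +0.385584-0.328872i
d^2_{-1,0}: k∈[1..2] ⇒ +0.325761 -0.788405 = -0.462644;  D = +0.434102-0.159983i
d^2_{0,0}: k∈[0..2] ⇒ +0.085487 -0.827578 +0.500724 = -0.241367;  D = -0.241367+0.000000i
d^2_{1,0}: k∈[0..1] ⇒ -0.325761 +0.788405 = +0.462644;  D = -0.434102-0.159983i
d^2_{2,0}: single k=0 term ⇒ +0.506786;  D = +0.385584+0.328872i
Y_2^{m'}(θ=1.0591,φ=3.8869) and Σ D·Y over m':
  (+0.3856-0.3289i)·(+0.0235-0.2927i)  (+0.4341-0.1600i)·(-0.2424+0.2237i)  (-0.2414+0.0000i)·(-0.0885+0.0000i)  (-0.4341-0.1600i)·(+0.2424+0.2237i)  (+0.3856+0.3289i)·(+0.0235+0.2927i)
Y_2^0(R⁻¹ n̂) = -0.291892+0.000000i

Re=-0.2919 Im=0.0000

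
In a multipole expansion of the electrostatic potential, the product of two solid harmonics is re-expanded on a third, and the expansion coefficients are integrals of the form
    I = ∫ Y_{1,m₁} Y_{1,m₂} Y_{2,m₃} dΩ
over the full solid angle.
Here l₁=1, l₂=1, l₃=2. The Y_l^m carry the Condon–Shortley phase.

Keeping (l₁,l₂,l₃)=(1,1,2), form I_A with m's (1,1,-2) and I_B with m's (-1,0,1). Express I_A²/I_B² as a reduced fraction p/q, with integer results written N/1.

l's match ⇒ only the (l;m) 3-j factors differ between A and B.
A: triangle coeff Δ(1,1,2) = 1/30; Σ_t [0,0]: t=0:+1/4 = 1/4; (3j)²=1/5 [(1 1 2; 1 1 -2)], sign=+1
B: triangle coeff Δ(1,1,2) = 1/30; Σ_t [0,0]: t=0:+1/2 = 1/2; (3j)²=1/10 [(1 1 2; -1 0 1)], sign=-1
I_A²/I_B² = (1/5)/(1/10) = 2/1

2/1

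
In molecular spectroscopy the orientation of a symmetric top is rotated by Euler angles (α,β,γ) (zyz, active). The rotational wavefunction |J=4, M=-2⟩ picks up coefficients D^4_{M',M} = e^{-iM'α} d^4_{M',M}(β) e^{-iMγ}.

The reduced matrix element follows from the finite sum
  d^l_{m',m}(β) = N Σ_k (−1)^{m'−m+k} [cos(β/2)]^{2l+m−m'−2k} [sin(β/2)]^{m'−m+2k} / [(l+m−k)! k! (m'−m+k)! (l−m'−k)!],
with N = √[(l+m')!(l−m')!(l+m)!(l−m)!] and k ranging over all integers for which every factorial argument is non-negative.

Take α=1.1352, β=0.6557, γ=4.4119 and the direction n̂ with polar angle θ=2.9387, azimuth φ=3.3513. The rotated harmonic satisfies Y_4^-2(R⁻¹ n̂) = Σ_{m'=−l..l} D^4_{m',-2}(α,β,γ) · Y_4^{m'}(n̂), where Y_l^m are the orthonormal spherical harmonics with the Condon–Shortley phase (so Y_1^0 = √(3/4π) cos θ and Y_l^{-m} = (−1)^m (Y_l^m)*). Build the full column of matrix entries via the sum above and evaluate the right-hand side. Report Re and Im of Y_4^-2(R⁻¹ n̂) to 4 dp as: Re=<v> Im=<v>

Re=-0.1284 Im=0.3538

Need the full column D^4_{m',-2} for m'=−4..4 at α=1.1352, β=0.6557, γ=4.4119.
cos(β/2)=0.946737, sin(β/2)=0.322008
d^4_{-4,-2}: single k=2 term ⇒ +0.395083;  D = +0.275759+0.282928i
d^4_{-3,-2}: k∈[1..2] ⇒ +0.821365 -0.285058 = +0.536307;  D = +0.506145-0.177319i
d^4_{-2,-2}: k∈[0..2] ⇒ +0.645408 -0.895965 +0.129562 = -0.120995;  D = -0.011914+0.120407i
d^4_{-1,-2}: k∈[0..2] ⇒ -0.931340 +0.538708 -0.041547 = -0.434178;  D = +0.373682+0.221071i
d^4_{0,-2}: k∈[0..2] ⇒ +0.708323 -0.218512 +0.009479 = +0.499290;  D = -0.411806+0.282323i
d^4_{1,-2}: k∈[0..2] ⇒ -0.359139 +0.062320 -0.001442 = -0.298261;  D = -0.049102-0.294191i
d^4_{2,-2}: k∈[0..2] ⇒ +0.129562 -0.011991 +0.000116 = +0.117687;  D = +0.113416+0.031415i
d^4_{3,-2}: k∈[0..1] ⇒ -0.032977 +0.001272 = -0.031705;  D = -0.020566+0.024130i
d^4_{4,-2}: single k=0 term ⇒ +0.005287;  D = -0.002201-0.004807i
Y_4^{m'}(θ=2.9387,φ=3.3513) and Σ D·Y over m':
  (+0.2758+0.2829i)·(+0.0005-0.0005i)  (+0.5061-0.1773i)·(+0.0081-0.0059i)  (-0.0119+0.1204i)·(+0.0709-0.0316i)  (+0.3737+0.2211i)·(+0.3394-0.0722i)  (-0.4118+0.2823i)·(+0.6806+0.0000i)  (-0.0491-0.2942i)·(-0.3394-0.0722i)  (+0.1134+0.0314i)·(+0.0709+0.0316i)  (-0.0206+0.0241i)·(-0.0081-0.0059i)  (-0.0022-0.0048i)·(+0.0005+0.0005i)
Y_4^-2(R⁻¹ n̂) = -0.128406+0.353768i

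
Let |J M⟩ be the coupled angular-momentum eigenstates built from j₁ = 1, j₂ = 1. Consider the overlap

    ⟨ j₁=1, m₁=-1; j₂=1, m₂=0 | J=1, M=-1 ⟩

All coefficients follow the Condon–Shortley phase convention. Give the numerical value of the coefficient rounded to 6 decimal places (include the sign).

−√(1/2) = -0.707107

j₁+j₂−J=1  J+j₁−j₂=1  J−j₁+j₂=1  j₁+j₂+J+1=4
(j₁±m₁, j₂±m₂, J±M) = (0,2,1,1,0,2)
P² = 1/2
sum k=1..1:
  [1] −1/1 = -1
S = -1
C² = P²·S² = 1/2 ; C = -0.707107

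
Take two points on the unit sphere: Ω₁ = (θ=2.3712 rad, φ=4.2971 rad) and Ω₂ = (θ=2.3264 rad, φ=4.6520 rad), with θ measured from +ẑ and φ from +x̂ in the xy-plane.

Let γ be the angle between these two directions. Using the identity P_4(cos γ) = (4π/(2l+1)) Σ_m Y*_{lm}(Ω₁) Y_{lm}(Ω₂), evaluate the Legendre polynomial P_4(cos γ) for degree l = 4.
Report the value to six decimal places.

0.697377

Addition theorem: P_4(cos γ) = (4π/9) Σ_m Y*_{lm}(Ω₁) Y_{lm}(Ω₂), m = −4…4:
  term(m=-4) = +0.001947-0.012781i   from Y*(Ω₁)=-0.009393-0.103669i, Y(Ω₂)=+0.120597+0.029711i
  term(m=-3) = +0.048676-0.087825i   from Y*(Ω₁)=-0.287516-0.096855i, Y(Ω₂)=-0.059632+0.325548i
  term(m=-2) = +0.130190-0.111857i   from Y*(Ω₁)=-0.285053+0.312048i, Y(Ω₂)=-0.403158-0.048931i
  term(m=-1) = +0.009235-0.003422i   from Y*(Ω₁)=+0.057714+0.130891i, Y(Ω₂)=+0.004155-0.068719i
  term(m=+0) = +0.119363+0.000000i   from Y*(Ω₁)=-0.335034-0.000000i, Y(Ω₂)=-0.356270+0.000000i
  term(m=+1) = +0.009235+0.003422i   from Y*(Ω₁)=-0.057714+0.130891i, Y(Ω₂)=-0.004155-0.068719i
  term(m=+2) = +0.130190+0.111857i   from Y*(Ω₁)=-0.285053-0.312048i, Y(Ω₂)=-0.403158+0.048931i
  term(m=+3) = +0.048676+0.087825i   from Y*(Ω₁)=+0.287516-0.096855i, Y(Ω₂)=+0.059632+0.325548i
  term(m=+4) = +0.001947+0.012781i   from Y*(Ω₁)=-0.009393+0.103669i, Y(Ω₂)=+0.120597-0.029711i
Σ over m = +0.499460+0.000000i; ×(4π/9) → +0.697377+0.000000i. Real part: 0.697377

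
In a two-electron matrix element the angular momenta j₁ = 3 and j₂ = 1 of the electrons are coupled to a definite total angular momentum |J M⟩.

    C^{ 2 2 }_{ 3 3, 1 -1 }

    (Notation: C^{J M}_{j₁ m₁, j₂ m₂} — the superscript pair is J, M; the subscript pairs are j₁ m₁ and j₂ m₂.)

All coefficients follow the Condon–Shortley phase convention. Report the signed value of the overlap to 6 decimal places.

j₁+j₂−J=2  J+j₁−j₂=4  J−j₁+j₂=0  j₁+j₂+J+1=7
(j₁±m₁, j₂±m₂, J±M) = (6,0,0,2,4,0)
P² = 11520/7
sum k=0..0:
  [0] +1/48 = 1/48
S = 1/48
C² = P²·S² = 5/7 ; C = +0.845154

+0.845154  (= +√(5/7))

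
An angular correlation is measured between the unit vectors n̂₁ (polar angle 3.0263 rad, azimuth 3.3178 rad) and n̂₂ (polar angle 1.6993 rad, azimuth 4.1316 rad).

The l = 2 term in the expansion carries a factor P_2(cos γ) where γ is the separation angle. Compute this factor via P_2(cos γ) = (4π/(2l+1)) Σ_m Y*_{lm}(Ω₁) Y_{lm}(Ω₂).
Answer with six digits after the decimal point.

-0.436563

Addition theorem: P_2(cos γ) = (4π/5) Σ_m Y*_{lm}(Ω₁) Y_{lm}(Ω₂), m = −2…2:
  m=-2: Y*=(0.004798, 0.001764)  Y=(-0.151171, -0.348561)  product (-0.000110, -0.001939)
  m=-1: Y*=(0.086915, 0.015476)  Y=(0.053873, -0.082086)  product (0.005953, -0.006301)
  m=+0: Y*=(0.618262, -0.000000)  Y=(-0.299853, 0.000000)  product (-0.185388, 0.000000)
  m=+1: Y*=(-0.086915, 0.015476)  Y=(-0.053873, -0.082086)  product (0.005953, 0.006301)
  m=+2: Y*=(0.004798, -0.001764)  Y=(-0.151171, 0.348561)  product (-0.000110, 0.001939)
Total Σ_m = (-0.173703, 0.000000). Multiply by 2.513274: (-0.436563, 0.000000). P_2(cos γ) = -0.436563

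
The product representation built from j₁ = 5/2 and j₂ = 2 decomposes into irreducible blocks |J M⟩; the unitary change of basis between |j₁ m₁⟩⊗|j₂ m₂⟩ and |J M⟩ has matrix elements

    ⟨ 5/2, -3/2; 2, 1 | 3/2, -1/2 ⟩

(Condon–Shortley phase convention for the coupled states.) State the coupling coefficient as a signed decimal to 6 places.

+√(2/105) = +0.138013

triangle: 3!×2!×1!/7! = 12/5040
(j±m)!: 1!×4!×3!×1!×1!×2! = 288
prefactor² = (2J+1)×Δ×N² = 96/35
  k=2: +1/(2!×1!×2!×1!×0!×0!) = 1/4
  k=3: −1/(3!×0!×1!×0!×1!×1!) = -1/6
Σ = 1/12  ⇒  CG² = 96/35×(1/12)² = 2/105
CG = +√(2/105) = +0.138013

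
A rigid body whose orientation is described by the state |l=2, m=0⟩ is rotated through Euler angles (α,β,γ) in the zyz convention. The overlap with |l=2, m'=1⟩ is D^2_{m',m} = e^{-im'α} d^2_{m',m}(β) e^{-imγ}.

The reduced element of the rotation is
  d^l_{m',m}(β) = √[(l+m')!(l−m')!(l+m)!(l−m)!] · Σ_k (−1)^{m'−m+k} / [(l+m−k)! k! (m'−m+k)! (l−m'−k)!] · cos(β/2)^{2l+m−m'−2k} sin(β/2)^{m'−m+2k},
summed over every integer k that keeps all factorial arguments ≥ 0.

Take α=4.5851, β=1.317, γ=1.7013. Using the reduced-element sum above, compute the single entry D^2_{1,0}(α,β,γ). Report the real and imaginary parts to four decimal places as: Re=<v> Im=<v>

Split into d^2_{1,0}(β=1.3170) × two z-phases.
Half-angle: c=0.790911, s=0.611931. N=√(6·1·2·2)=4.898979
k∈{0,1} keeps every argument non-negative
  k=0: (−1)^1·4.8990/(2)·0.7909^3·0.6119^1 = -0.741585
  k=1: (−1)^2·4.8990/(2)·0.7909^1·0.6119^3 = +0.443926
d^2_{1,0}(1.3170) = -0.741585 +0.443926 = -0.297659
D = (-0.126946+0.991910i)·(-0.297659)·(+1.000000+0.000000i) = +0.037786-0.295251i

Re=0.0378 Im=-0.2953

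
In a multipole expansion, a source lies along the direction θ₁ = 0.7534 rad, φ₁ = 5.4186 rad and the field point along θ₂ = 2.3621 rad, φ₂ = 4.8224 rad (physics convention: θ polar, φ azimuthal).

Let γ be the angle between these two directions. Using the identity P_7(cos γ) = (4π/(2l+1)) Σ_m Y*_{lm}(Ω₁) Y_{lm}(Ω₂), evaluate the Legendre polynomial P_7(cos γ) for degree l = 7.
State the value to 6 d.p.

Summing Y*_{l m}(θ₁,φ₁)·Y_{l m}(θ₂,φ₂) over m ∈ [−7, 7]; prefactor 4π/(2·7+1) = 0.837758:
  m=-7: Y*=+0.034138+0.008032i  Y=-0.029517-0.030435i  product -0.000763-0.001276i
  m=-6: Y*=+0.063997+0.124404i  Y=+0.126804-0.098427i  product +0.020360+0.009476i
  m=-5: Y*=-0.123506+0.300920i  Y=+0.183557+0.299352i  product -0.112751+0.018264i
  m=-4: Y*=-0.436256+0.142998i  Y=-0.412361+0.194154i  product +0.152131-0.143668i
  m=-3: Y*=-0.252750-0.154211i  Y=-0.077324-0.225724i  product -0.015265+0.068976i
  m=-2: Y*=+0.025679+0.160783i  Y=-0.217329+0.048604i  product -0.013395-0.033695i
  m=-1: Y*=-0.246210+0.288653i  Y=-0.038674-0.350125i  product +0.110586+0.075041i
  m=+0: Y*=+0.051784-0.000000i  Y=-0.123422+0.000000i  product -0.006391+0.000000i
  m=+1: Y*=+0.246210+0.288653i  Y=+0.038674-0.350125i  product +0.110586-0.075041i
  m=+2: Y*=+0.025679-0.160783i  Y=-0.217329-0.048604i  product -0.013395+0.033695i
  m=+3: Y*=+0.252750-0.154211i  Y=+0.077324-0.225724i  product -0.015265-0.068976i
  m=+4: Y*=-0.436256-0.142998i  Y=-0.412361-0.194154i  product +0.152131+0.143668i
  m=+5: Y*=+0.123506+0.300920i  Y=-0.183557+0.299352i  product -0.112751-0.018264i
  m=+6: Y*=+0.063997-0.124404i  Y=+0.126804+0.098427i  product +0.020360-0.009476i
  m=+7: Y*=-0.034138+0.008032i  Y=+0.029517-0.030435i  product -0.000763+0.001276i
Total Σ_m = +0.275413-0.000000i. Multiply by 0.837758: +0.230730-0.000000i. P_7(cos γ) = 0.230730

0.230730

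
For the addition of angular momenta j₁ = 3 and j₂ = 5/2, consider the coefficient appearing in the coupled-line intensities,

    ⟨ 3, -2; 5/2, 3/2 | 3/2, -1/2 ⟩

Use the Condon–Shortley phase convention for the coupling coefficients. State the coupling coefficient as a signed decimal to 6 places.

√[4·4!2!1!/8! · 1!5!4!1!1!2!] = √(192/7)
  +(−1)^3/∏(3,1,2,1,0,0)! = -1/12  (running -1/12)
  +(−1)^4/∏(4,0,1,0,1,1)! = 1/24  (running -1/24)
⟨..|..⟩ = √(192/7)·(-1/24) = -0.218218

−√(1/21) = -0.218218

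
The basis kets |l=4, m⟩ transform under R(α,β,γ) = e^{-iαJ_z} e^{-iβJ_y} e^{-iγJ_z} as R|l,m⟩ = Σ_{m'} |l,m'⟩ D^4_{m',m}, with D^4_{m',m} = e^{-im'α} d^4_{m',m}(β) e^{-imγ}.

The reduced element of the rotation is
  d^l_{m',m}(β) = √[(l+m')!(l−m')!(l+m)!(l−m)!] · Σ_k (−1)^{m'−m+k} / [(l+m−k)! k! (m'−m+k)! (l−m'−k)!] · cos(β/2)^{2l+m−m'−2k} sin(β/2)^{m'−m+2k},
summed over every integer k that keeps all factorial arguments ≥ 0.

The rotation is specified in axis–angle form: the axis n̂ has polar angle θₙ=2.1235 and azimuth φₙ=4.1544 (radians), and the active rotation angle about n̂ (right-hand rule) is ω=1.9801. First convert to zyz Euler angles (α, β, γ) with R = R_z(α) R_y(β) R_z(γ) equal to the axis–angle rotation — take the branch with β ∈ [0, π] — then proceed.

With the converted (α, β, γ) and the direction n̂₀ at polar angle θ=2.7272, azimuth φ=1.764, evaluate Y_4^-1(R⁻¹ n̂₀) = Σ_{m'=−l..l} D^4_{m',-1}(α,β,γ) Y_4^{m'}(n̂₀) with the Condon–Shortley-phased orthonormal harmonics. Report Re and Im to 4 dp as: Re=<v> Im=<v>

Axis–angle → zyz. n̂ = (sinθₙcosφₙ, sinθₙsinφₙ, cosθₙ) = (-0.450646, -0.722014, -0.524990), ω = 1.9801.
R = I cosω + sinω [n̂]ₓ + (1−cosω) n̂n̂ᵀ gives
  R = [-0.114068, +0.936486, -0.331635; -0.026764, +0.330796, +0.943323; +0.993112, +0.116479, -0.012669]
β = atan2(√(R₁₃²+R₂₃²), R₃₃) = 1.583466; α = atan2(R₂₃, R₁₃) mod 2π = 1.908861; γ = atan2(R₃₂, −R₃₁) mod 2π = 3.024839
Need the full column D^4_{m',-1} for m'=−4..4 at α=1.9089, β=1.5835, γ=3.0248.
cos(β/2)=0.702613, sin(β/2)=0.711572
d^4_{-4,-1}: single k=3 term ⇒ +0.461670;  D = -0.151910-0.435962i
d^4_{-3,-1}: k∈[2..3] ⇒ +0.483510 -0.826532 = -0.343021;  D = +0.268151-0.213912i
d^4_{-2,-1}: k∈[1..3] ⇒ +0.255193 -1.308713 +0.894866 = -0.158653;  D = -0.134472-0.084191i
d^4_{-1,-1}: k∈[0..3] ⇒ +0.059392 -0.913749 +1.874398 -0.640834 = +0.379208;  D = +0.083239-0.369959i
d^4_{0,-1}: k∈[0..3] ⇒ -0.268997 +1.655405 -1.697889 +0.290244 = -0.021237;  D = +0.021093-0.002474i
d^4_{1,-1}: k∈[0..3] ⇒ +0.609166 -1.874398 +0.961251 -0.065728 = -0.369709;  D = -0.162413-0.332125i
d^4_{2,-1}: k∈[0..2] ⇒ -0.872475 +1.342299 -0.275349 = +0.194474;  D = +0.136481-0.138540i
d^4_{3,-1}: k∈[0..1] ⇒ +0.826532 -0.508646 = +0.317886;  D = -0.287628-0.135356i
d^4_{4,-1}: single k=0 term ⇒ -0.473519;  D = +0.048113-0.471068i
Y_4^{m'}(θ=2.7272,φ=1.764) and Σ D·Y over m':
  (-0.1519-0.4360i)·(+0.0083-0.0081i)  (+0.2682-0.2139i)·(-0.0410-0.0626i)  (-0.1345-0.0842i)·(-0.2444+0.0994i)  (+0.0832-0.3700i)·(+0.0959+0.4903i)  (+0.0211-0.0025i)·(+0.2576+0.0000i)  (-0.1624-0.3321i)·(-0.0959+0.4903i)  (+0.1365-0.1385i)·(-0.2444-0.0994i)  (-0.2876-0.1354i)·(+0.0410-0.0626i)  (+0.0481-0.4711i)·(+0.0083+0.0081i)
Y_4^-1(R⁻¹ n̂) = +0.322121-0.017084i

Re=0.3221 Im=-0.0171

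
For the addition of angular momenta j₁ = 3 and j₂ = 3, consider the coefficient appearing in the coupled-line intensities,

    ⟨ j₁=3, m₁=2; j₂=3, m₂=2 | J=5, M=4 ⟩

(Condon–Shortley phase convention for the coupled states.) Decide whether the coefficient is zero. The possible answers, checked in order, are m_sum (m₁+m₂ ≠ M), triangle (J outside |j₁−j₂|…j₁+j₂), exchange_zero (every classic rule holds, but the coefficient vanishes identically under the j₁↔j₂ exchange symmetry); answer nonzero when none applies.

m-sum: m₁+m₂ = 2+2 = 4, M = 4  ✓
triangle: |j₁−j₂| = 0 ≤ J = 5 ≤ j₁+j₂ = 6  ✓
exchange: j₁=j₂ and m₁=m₂, and (−1)^(j₁+j₂−J) = (−1)^1 = −1 forces ⟨j₁m₁;j₂m₂|JM⟩ = −⟨j₂m₂;j₁m₁|JM⟩ = −⟨j₁m₁;j₂m₂|JM⟩ ⇒ the coefficient vanishes identically
Racah sum check: Σ_k collapses to 0 ⇒ CG = 0

exchange_zero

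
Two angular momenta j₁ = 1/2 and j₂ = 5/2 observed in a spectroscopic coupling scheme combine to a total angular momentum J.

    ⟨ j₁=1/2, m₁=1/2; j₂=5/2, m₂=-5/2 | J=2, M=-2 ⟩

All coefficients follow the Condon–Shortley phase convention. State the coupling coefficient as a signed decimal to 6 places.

+0.912871  (= +√(5/6))

√[5·1!0!4!/6! · 1!0!0!5!0!4!] = √(480)
  +(−1)^0/∏(0,1,0,0,0,4)! = 1/24  (running 1/24)
⟨..|..⟩ = √(480)·(1/24) = +0.912871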